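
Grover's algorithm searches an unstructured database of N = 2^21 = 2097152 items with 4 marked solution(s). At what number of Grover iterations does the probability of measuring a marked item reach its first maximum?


After j Grover iterations the success probability is P(j) = sin^2((2j+1)*theta), where sin(theta) = sqrt(k/N).
N = 2^21 = 2097152, k = 4
sin(theta) = sqrt(k/N) = 0.001381067932
theta = arcsin(sqrt(k/N)) = 0.001381068371 rad
P(j) reaches its first maximum when (2j+1)*theta is as close as possible to pi/2, i.e. j = round(pi/(4*theta) - 1/2).
pi/(4*theta) - 1/2 = 568.1888
(For comparison, the common estimate pi/4 * sqrt(N/k) = 568.6890; the exact maximiser is used here.)
Optimal iterations = 568

568


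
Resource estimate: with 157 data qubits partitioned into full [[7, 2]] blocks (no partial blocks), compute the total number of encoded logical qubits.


Each code block uses 7 physical qubits for 2 logical qubit(s).
Number of complete blocks = floor(157 / 7) = 22
Logical qubits = 22 * 2
= 44

44


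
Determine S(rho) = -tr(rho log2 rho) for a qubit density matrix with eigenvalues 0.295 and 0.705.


S = -p*log2(p) - (1-p)*log2(1-p)
p = 0.2950, 1-p = 0.7050
= -0.2950 * log2(0.2950) - 0.7050 * log2(0.7050)
= -(-0.5196) - (-0.3555)
= 0.8751

0.8751


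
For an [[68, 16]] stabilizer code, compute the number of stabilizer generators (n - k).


For an [[n,k]] stabilizer code:
Number of stabilizer generators = n - k
= 68 - 16
= 52

52


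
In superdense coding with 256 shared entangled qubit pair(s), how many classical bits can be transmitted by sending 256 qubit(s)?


Superdense coding allows 2 classical bits per shared entangled pair.
256 pair(s) -> 2 * 256 = 512 classical bits

512


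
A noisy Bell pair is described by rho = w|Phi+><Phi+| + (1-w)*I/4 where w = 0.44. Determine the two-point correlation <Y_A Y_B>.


|Phi+> = (|00> + |11>)/sqrt(2)
For the pure Bell state, <Y_A Y_B> = -1 (Bell-state Pauli correlator).
The maximally-mixed part I/4 has tr(I/4 * P tensor P) = 0 for any traceless Pauli P.
So <Y_A Y_B>_rho = w * (-1) + (1 - w) * 0
= 0.44 * (-1)
= -0.4400

-0.4400


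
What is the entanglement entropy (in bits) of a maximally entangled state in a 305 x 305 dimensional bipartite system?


For a maximally entangled state in d x d:
S = log2(d) = log2(305)
= 8.2527

8.2527


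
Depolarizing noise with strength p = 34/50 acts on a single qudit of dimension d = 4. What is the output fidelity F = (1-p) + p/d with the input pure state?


F = (1-p) + p/d
= (1 - 0.6800) + 0.6800/4
= 0.3200 + 0.1700
= 0.4900

0.4900


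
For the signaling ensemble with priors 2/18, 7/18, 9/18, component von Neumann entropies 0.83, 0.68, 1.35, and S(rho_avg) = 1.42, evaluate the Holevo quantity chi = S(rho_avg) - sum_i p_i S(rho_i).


chi = S(rho) - sum_i p_i * S(rho_i)
Weighted entropy = 2/18 * 0.83 + 7/18 * 0.68 + 9/18 * 1.35
= 1.0317
chi = 1.42 - 1.0317
= 0.3883

0.3883


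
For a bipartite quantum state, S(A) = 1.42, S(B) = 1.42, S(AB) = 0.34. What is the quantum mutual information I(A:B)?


I(A:B) = S(A) + S(B) - S(AB)
= 1.42 + 1.42 - 0.34
= 2.5000

2.5000


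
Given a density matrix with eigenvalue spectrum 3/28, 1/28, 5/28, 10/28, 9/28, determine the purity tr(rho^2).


tr(rho^2) = sum of eigenvalues squared
= (3/28)^2 + (1/28)^2 + (5/28)^2 + (10/28)^2 + (9/28)^2
= (9 + 1 + 25 + 100 + 81) / 784
= 216/784
= 0.2755

0.2755


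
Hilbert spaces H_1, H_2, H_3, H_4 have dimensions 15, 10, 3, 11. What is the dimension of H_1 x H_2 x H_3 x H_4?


dim(H_1 x H_2 x H_3 x H_4) = 15 * 10 * 3 * 11
= 150 * 3 * 11
= 450 * 11
= 4950

4950


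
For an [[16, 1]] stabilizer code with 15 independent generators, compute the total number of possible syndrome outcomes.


Each stabilizer generator gives a binary (+1 or -1) measurement outcome.
With 15 independent generators:
Total syndromes = 2^15
= 32768

32768


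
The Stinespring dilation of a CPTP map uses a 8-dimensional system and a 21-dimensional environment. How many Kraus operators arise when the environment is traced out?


Tracing out the environment in an orthonormal basis {|i>_E} gives Kraus operators K_i = <i|_E U |0>_E.
Number of Kraus operators = dim(H_env) = d_env
= 21

21


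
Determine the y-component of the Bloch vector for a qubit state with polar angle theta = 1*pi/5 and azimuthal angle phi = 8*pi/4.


theta = 0.6283, phi = 6.2832
r_y = sin(theta)*sin(phi) = 0.5878 * 0.0000
r_y = 0.0000

0.0000


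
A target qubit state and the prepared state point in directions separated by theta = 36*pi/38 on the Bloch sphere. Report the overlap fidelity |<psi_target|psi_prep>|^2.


For states separated by angle theta on Bloch sphere:
F = cos^2(theta/2)
theta = 36*pi/38 = 2.9762
theta/2 = 1.4881
cos(theta/2) = 0.0826
F = 0.0068

0.0068


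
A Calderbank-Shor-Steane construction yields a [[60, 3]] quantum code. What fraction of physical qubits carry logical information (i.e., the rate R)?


Code rate R = k/n
= 3/60
= 0.0500

0.0500


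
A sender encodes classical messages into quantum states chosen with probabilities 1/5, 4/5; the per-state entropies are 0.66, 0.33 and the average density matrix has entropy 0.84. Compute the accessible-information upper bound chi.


chi = S(rho) - sum_i p_i * S(rho_i)
Weighted entropy = 1/5 * 0.66 + 4/5 * 0.33
= 0.3960
chi = 0.84 - 0.3960
= 0.4440

0.4440


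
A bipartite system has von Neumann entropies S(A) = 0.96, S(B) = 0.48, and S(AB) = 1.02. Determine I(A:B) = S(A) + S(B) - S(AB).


I(A:B) = S(A) + S(B) - S(AB)
= 0.96 + 0.48 - 1.02
= 0.4200

0.4200


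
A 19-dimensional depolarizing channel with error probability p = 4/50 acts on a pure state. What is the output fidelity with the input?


F = (1-p) + p/d
= (1 - 0.0800) + 0.0800/19
= 0.9200 + 0.0042
= 0.9242

0.9242


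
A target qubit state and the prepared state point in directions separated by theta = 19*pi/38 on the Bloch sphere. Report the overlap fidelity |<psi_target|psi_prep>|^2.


For states separated by angle theta on Bloch sphere:
F = cos^2(theta/2)
theta = 19*pi/38 = 1.5708
theta/2 = 0.7854
cos(theta/2) = 0.7071
F = 0.5000

0.5000


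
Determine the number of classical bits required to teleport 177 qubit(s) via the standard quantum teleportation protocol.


Quantum teleportation requires 2 classical bits per qubit teleported.
177 qubit(s) -> 2 * 177 = 354 classical bits

354


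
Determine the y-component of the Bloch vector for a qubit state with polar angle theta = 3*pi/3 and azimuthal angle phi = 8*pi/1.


theta = 3.1416, phi = 25.1327
r_y = sin(theta)*sin(phi) = 0.0000 * 0.0000
r_y = 0.0000

0.0000


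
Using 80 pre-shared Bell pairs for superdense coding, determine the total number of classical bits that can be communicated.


Superdense coding allows 2 classical bits per shared entangled pair.
80 pair(s) -> 2 * 80 = 160 classical bits

160


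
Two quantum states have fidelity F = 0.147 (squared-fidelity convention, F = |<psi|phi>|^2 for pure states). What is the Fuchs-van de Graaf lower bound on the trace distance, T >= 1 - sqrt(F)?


Fuchs-van de Graaf (squared-fidelity convention): 1 - sqrt(F) <= T <= sqrt(1 - F).
Lower bound: T >= 1 - sqrt(F)
sqrt(F) = sqrt(0.147) = 0.3834
T >= 1 - 0.3834
T >= 0.6166

0.6166


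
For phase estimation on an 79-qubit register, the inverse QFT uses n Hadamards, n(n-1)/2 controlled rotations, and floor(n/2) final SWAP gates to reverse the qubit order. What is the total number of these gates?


Hadamard gates: 79
Controlled rotations: n*(n-1)/2 = 79*78/2 = 3081
SWAP gates: floor(n/2) = floor(79/2) = 39
Total = 79 + 3081 + 39
= 3199

3199


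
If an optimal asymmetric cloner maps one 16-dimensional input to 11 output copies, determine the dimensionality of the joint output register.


Output space = H^(tensor 11) where dim(H) = 16
dim = 16^11
= 256 (after 2 factors)
= 4096 (after 3 factors)
= 65536 (after 4 factors)
= 1048576 (after 5 factors)
= 16777216 (after 6 factors)
= 268435456 (after 7 factors)
= 4294967296 (after 8 factors)
= 68719476736 (after 9 factors)
= 1099511627776 (after 10 factors)
= 17592186044416 (after 11 factors)
= 17592186044416

17592186044416


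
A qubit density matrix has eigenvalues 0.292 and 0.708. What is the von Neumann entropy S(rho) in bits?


S = -p*log2(p) - (1-p)*log2(1-p)
p = 0.2920, 1-p = 0.7080
= -0.2920 * log2(0.2920) - 0.7080 * log2(0.7080)
= -(-0.5186) - (-0.3527)
= 0.8713

0.8713


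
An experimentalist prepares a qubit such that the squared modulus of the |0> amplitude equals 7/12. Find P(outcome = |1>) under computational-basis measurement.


|alpha|^2 = 7/12 = 0.5833
|beta|^2 = 1 - 7/12 = 5/12 = 0.4167
P(|1>) = |beta|^2 = 0.4167

0.4167


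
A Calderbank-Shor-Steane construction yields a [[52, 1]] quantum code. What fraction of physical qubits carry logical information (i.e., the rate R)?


Code rate R = k/n
= 1/52
= 0.0192

0.0192


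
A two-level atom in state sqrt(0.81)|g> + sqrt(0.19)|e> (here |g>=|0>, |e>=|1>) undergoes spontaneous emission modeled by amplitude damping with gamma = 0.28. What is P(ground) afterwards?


For amplitude damping with parameter gamma on state sqrt(a)|0> + sqrt(b)|1>:
alpha^2 = 0.81, beta^2 = 0.19
P(|0>) = alpha^2 + gamma * beta^2
= 0.81 + 0.28 * 0.19
= 0.81 + 0.0532
= 0.8632

0.8632


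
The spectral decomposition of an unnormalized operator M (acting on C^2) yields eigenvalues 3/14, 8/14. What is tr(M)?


tr(M) = sum of eigenvalues
= 3/14 + 8/14
= 11/14
= 0.7857

0.7857


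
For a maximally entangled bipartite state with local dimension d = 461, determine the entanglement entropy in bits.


For a maximally entangled state in d x d:
S = log2(d) = log2(461)
= 8.8486

8.8486


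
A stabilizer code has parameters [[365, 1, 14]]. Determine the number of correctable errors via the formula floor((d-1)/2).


Code parameters: [[365, 1, 14]], distance d = 14.
Number of correctable errors = floor((d-1)/2)
= floor((14 - 1)/2)
= floor(13/2)
= 6

6


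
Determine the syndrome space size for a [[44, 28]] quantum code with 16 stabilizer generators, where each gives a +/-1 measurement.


Each stabilizer generator gives a binary (+1 or -1) measurement outcome.
With 16 independent generators:
Total syndromes = 2^16
= 65536

65536


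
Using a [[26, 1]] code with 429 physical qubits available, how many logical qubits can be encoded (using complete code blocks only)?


Each code block uses 26 physical qubits for 1 logical qubit(s).
Number of complete blocks = floor(429 / 26) = 16
Logical qubits = 16 * 1
= 16

16


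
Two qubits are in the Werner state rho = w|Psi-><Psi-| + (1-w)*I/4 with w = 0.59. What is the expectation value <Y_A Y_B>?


|Psi-> = (|01> - |10>)/sqrt(2)
For the pure Bell state, <Y_A Y_B> = -1 (Bell-state Pauli correlator).
The maximally-mixed part I/4 has tr(I/4 * P tensor P) = 0 for any traceless Pauli P.
So <Y_A Y_B>_rho = w * (-1) + (1 - w) * 0
= 0.59 * (-1)
= -0.5900

-0.5900


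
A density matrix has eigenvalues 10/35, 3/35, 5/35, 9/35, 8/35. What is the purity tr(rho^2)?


tr(rho^2) = sum of eigenvalues squared
= (10/35)^2 + (3/35)^2 + (5/35)^2 + (9/35)^2 + (8/35)^2
= (100 + 9 + 25 + 81 + 64) / 1225
= 279/1225
= 0.2278

0.2278


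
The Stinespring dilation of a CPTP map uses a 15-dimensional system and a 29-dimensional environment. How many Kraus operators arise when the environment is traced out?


Tracing out the environment in an orthonormal basis {|i>_E} gives Kraus operators K_i = <i|_E U |0>_E.
Number of Kraus operators = dim(H_env) = d_env
= 29

29


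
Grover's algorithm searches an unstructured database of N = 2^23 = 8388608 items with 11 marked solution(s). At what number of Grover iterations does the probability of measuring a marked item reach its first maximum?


After j Grover iterations the success probability is P(j) = sin^2((2j+1)*theta), where sin(theta) = sqrt(k/N).
N = 2^23 = 8388608, k = 11
sin(theta) = sqrt(k/N) = 0.001145121035
theta = arcsin(sqrt(k/N)) = 0.001145121285 rad
P(j) reaches its first maximum when (2j+1)*theta is as close as possible to pi/2, i.e. j = round(pi/(4*theta) - 1/2).
pi/(4*theta) - 1/2 = 685.3646
(For comparison, the common estimate pi/4 * sqrt(N/k) = 685.8648; the exact maximiser is used here.)
Optimal iterations = 685

685


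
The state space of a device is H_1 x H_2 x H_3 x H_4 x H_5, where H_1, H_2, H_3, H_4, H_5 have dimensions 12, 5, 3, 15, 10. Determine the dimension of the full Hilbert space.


dim(H_1 x H_2 x H_3 x H_4 x H_5) = 12 * 5 * 3 * 15 * 10
= 60 * 3 * 15 * 10
= 180 * 15 * 10
= 2700 * 10
= 27000

27000


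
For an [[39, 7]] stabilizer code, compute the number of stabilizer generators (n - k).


For an [[n,k]] stabilizer code:
Number of stabilizer generators = n - k
= 39 - 7
= 32

32


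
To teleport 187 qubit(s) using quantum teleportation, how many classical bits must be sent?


Quantum teleportation requires 2 classical bits per qubit teleported.
187 qubit(s) -> 2 * 187 = 374 classical bits

374


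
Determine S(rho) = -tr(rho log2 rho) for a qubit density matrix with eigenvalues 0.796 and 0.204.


S = -p*log2(p) - (1-p)*log2(1-p)
p = 0.7960, 1-p = 0.2040
= -0.7960 * log2(0.7960) - 0.2040 * log2(0.2040)
= -(-0.2620) - (-0.4678)
= 0.7299

0.7299


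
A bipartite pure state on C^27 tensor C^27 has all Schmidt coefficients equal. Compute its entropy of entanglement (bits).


For a maximally entangled state in d x d:
S = log2(d) = log2(27)
= 4.7549

4.7549


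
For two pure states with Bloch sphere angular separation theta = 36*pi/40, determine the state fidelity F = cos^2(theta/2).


For states separated by angle theta on Bloch sphere:
F = cos^2(theta/2)
theta = 36*pi/40 = 2.8274
theta/2 = 1.4137
cos(theta/2) = 0.1564
F = 0.0245

0.0245


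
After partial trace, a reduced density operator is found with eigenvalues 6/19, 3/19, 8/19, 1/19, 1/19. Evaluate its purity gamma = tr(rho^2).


tr(rho^2) = sum of eigenvalues squared
= (6/19)^2 + (3/19)^2 + (8/19)^2 + (1/19)^2 + (1/19)^2
= (36 + 9 + 64 + 1 + 1) / 361
= 111/361
= 0.3075

0.3075


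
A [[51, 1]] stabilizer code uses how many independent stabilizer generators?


For an [[n,k]] stabilizer code:
Number of stabilizer generators = n - k
= 51 - 1
= 50

50


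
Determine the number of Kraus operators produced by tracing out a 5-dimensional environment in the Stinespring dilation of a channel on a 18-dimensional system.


Tracing out the environment in an orthonormal basis {|i>_E} gives Kraus operators K_i = <i|_E U |0>_E.
Number of Kraus operators = dim(H_env) = d_env
= 5

5


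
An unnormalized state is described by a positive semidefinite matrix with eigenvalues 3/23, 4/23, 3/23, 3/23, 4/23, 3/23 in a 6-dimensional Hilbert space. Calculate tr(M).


tr(M) = sum of eigenvalues
= 3/23 + 4/23 + 3/23 + 3/23 + 4/23 + 3/23
= 20/23
= 0.8696

0.8696


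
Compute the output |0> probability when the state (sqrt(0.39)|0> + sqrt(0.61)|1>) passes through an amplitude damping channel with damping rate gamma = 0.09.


For amplitude damping with parameter gamma on state sqrt(a)|0> + sqrt(b)|1>:
alpha^2 = 0.39, beta^2 = 0.61
P(|0>) = alpha^2 + gamma * beta^2
= 0.39 + 0.09 * 0.61
= 0.39 + 0.0549
= 0.4449

0.4449


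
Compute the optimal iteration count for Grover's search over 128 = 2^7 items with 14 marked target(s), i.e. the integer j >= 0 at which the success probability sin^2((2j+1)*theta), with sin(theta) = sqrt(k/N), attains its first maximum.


After j Grover iterations the success probability is P(j) = sin^2((2j+1)*theta), where sin(theta) = sqrt(k/N).
N = 2^7 = 128, k = 14
sin(theta) = sqrt(k/N) = 0.3307189139
theta = arcsin(sqrt(k/N)) = 0.3370652533 rad
P(j) reaches its first maximum when (2j+1)*theta is as close as possible to pi/2, i.e. j = round(pi/(4*theta) - 1/2).
pi/(4*theta) - 1/2 = 1.8301
(For comparison, the common estimate pi/4 * sqrt(N/k) = 2.3748; the exact maximiser is used here.)
Optimal iterations = 2

2


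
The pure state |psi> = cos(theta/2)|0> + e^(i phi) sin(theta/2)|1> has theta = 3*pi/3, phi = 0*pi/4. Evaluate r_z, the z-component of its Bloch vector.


theta = 3.1416, phi = 0.0000
r_z = cos(theta) = -1.0000

-1.0000


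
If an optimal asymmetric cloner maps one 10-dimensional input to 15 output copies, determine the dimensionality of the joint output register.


Output space = H^(tensor 15) where dim(H) = 10
dim = 10^15
= 100 (after 2 factors)
= 1000 (after 3 factors)
= 10000 (after 4 factors)
= 100000 (after 5 factors)
= 1000000 (after 6 factors)
= 10000000 (after 7 factors)
= 100000000 (after 8 factors)
= 1000000000 (after 9 factors)
= 10000000000 (after 10 factors)
= 100000000000 (after 11 factors)
= 1000000000000 (after 12 factors)
= 10000000000000 (after 13 factors)
= 100000000000000 (after 14 factors)
= 1000000000000000 (after 15 factors)
= 1000000000000000

1000000000000000


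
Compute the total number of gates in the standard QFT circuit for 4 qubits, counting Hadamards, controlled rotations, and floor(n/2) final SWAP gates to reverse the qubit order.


Hadamard gates: 4
Controlled rotations: n*(n-1)/2 = 4*3/2 = 6
SWAP gates: floor(n/2) = floor(4/2) = 2
Total = 4 + 6 + 2
= 12

12


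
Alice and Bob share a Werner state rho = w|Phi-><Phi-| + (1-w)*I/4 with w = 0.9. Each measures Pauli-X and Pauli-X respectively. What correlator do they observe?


|Phi-> = (|00> - |11>)/sqrt(2)
For the pure Bell state, <X_A X_B> = -1 (Bell-state Pauli correlator).
The maximally-mixed part I/4 has tr(I/4 * P tensor P) = 0 for any traceless Pauli P.
So <X_A X_B>_rho = w * (-1) + (1 - w) * 0
= 0.9 * (-1)
= -0.9000

-0.9000


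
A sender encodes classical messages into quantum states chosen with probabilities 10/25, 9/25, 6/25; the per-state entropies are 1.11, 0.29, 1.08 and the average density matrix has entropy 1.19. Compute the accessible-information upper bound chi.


chi = S(rho) - sum_i p_i * S(rho_i)
Weighted entropy = 10/25 * 1.11 + 9/25 * 0.29 + 6/25 * 1.08
= 0.8076
chi = 1.19 - 0.8076
= 0.3824

0.3824


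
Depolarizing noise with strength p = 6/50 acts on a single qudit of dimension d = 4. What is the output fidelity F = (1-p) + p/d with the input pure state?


F = (1-p) + p/d
= (1 - 0.1200) + 0.1200/4
= 0.8800 + 0.0300
= 0.9100

0.9100


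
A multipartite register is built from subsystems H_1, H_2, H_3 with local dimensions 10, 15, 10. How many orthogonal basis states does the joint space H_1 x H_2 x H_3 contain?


dim(H_1 x H_2 x H_3) = 10 * 15 * 10
= 150 * 10
= 1500

1500


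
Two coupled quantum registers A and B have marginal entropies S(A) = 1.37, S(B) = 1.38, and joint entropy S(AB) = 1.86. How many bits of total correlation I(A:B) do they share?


I(A:B) = S(A) + S(B) - S(AB)
= 1.37 + 1.38 - 1.86
= 0.8900

0.8900


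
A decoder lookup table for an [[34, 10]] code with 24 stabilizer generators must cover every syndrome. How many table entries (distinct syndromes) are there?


Each stabilizer generator gives a binary (+1 or -1) measurement outcome.
With 24 independent generators:
Total syndromes = 2^24
= 16777216

16777216


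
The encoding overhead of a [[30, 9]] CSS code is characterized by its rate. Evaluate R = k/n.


Code rate R = k/n
= 9/30
= 0.3000

0.3000


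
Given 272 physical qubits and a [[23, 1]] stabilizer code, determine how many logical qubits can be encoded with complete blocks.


Each code block uses 23 physical qubits for 1 logical qubit(s).
Number of complete blocks = floor(272 / 23) = 11
Logical qubits = 11 * 1
= 11

11


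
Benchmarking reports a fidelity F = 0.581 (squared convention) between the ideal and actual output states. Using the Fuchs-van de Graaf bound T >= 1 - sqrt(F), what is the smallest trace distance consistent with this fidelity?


Fuchs-van de Graaf (squared-fidelity convention): 1 - sqrt(F) <= T <= sqrt(1 - F).
Lower bound: T >= 1 - sqrt(F)
sqrt(F) = sqrt(0.581) = 0.7622
T >= 1 - 0.7622
T >= 0.2378

0.2378


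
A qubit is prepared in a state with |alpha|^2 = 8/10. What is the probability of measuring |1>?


|alpha|^2 = 8/10 = 0.8000
|beta|^2 = 1 - 8/10 = 2/10 = 0.2000
P(|1>) = |beta|^2 = 0.2000

0.2000


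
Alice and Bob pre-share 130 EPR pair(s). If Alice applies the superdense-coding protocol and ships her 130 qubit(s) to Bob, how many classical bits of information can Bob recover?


Superdense coding allows 2 classical bits per shared entangled pair.
130 pair(s) -> 2 * 130 = 260 classical bits

260


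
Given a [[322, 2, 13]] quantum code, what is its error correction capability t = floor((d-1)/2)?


Code parameters: [[322, 2, 13]], distance d = 13.
Number of correctable errors = floor((d-1)/2)
= floor((13 - 1)/2)
= floor(12/2)
= 6

6


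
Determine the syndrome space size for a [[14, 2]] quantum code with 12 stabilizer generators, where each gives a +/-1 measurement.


Each stabilizer generator gives a binary (+1 or -1) measurement outcome.
With 12 independent generators:
Total syndromes = 2^12
= 4096

4096


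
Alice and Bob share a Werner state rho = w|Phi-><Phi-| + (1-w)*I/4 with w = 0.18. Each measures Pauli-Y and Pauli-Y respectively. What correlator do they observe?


|Phi-> = (|00> - |11>)/sqrt(2)
For the pure Bell state, <Y_A Y_B> = +1 (Bell-state Pauli correlator).
The maximally-mixed part I/4 has tr(I/4 * P tensor P) = 0 for any traceless Pauli P.
So <Y_A Y_B>_rho = w * (+1) + (1 - w) * 0
= 0.18 * (+1)
= 0.1800

0.1800


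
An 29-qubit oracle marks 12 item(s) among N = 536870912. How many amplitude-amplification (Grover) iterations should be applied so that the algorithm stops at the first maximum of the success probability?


After j Grover iterations the success probability is P(j) = sin^2((2j+1)*theta), where sin(theta) = sqrt(k/N).
N = 2^29 = 536870912, k = 12
sin(theta) = sqrt(k/N) = 0.0001495049892
theta = arcsin(sqrt(k/N)) = 0.0001495049897 rad
P(j) reaches its first maximum when (2j+1)*theta is as close as possible to pi/2, i.e. j = round(pi/(4*theta) - 1/2).
pi/(4*theta) - 1/2 = 5252.8241
(For comparison, the common estimate pi/4 * sqrt(N/k) = 5253.3241; the exact maximiser is used here.)
Optimal iterations = 5253

5253


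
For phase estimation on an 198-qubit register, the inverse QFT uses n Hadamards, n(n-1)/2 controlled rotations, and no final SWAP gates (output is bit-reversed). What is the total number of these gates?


Hadamard gates: 198
Controlled rotations: n*(n-1)/2 = 198*197/2 = 19503
SWAP gates: 0 (omitted)
Total = 198 + 19503
= 19701

19701


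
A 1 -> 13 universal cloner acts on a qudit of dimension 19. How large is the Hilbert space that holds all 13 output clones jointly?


Output space = H^(tensor 13) where dim(H) = 19
dim = 19^13
= 361 (after 2 factors)
= 6859 (after 3 factors)
= 130321 (after 4 factors)
= 2476099 (after 5 factors)
= 47045881 (after 6 factors)
= 893871739 (after 7 factors)
= 16983563041 (after 8 factors)
= 322687697779 (after 9 factors)
= 6131066257801 (after 10 factors)
= 116490258898219 (after 11 factors)
= 2213314919066161 (after 12 factors)
= 42052983462257059 (after 13 factors)
= 42052983462257059

42052983462257059


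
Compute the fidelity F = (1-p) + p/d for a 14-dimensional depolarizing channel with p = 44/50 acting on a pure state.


F = (1-p) + p/d
= (1 - 0.8800) + 0.8800/14
= 0.1200 + 0.0629
= 0.1829

0.1829


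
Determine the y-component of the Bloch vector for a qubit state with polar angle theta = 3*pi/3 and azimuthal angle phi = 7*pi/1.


theta = 3.1416, phi = 21.9911
r_y = sin(theta)*sin(phi) = 0.0000 * 0.0000
r_y = 0.0000

0.0000


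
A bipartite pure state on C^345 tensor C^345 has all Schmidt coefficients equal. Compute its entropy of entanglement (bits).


For a maximally entangled state in d x d:
S = log2(d) = log2(345)
= 8.4305

8.4305


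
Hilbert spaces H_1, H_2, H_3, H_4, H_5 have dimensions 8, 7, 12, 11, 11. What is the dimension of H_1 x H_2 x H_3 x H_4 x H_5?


dim(H_1 x H_2 x H_3 x H_4 x H_5) = 8 * 7 * 12 * 11 * 11
= 56 * 12 * 11 * 11
= 672 * 11 * 11
= 7392 * 11
= 81312

81312


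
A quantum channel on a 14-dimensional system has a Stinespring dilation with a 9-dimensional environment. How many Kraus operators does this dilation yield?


Tracing out the environment in an orthonormal basis {|i>_E} gives Kraus operators K_i = <i|_E U |0>_E.
Number of Kraus operators = dim(H_env) = d_env
= 9

9


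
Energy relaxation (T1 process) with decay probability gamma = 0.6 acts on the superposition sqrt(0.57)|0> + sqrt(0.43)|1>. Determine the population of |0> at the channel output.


For amplitude damping with parameter gamma on state sqrt(a)|0> + sqrt(b)|1>:
alpha^2 = 0.57, beta^2 = 0.43
P(|0>) = alpha^2 + gamma * beta^2
= 0.57 + 0.6 * 0.43
= 0.57 + 0.2580
= 0.8280

0.8280


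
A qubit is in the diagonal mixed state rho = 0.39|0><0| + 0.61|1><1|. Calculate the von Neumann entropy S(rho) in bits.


S = -p*log2(p) - (1-p)*log2(1-p)
p = 0.3900, 1-p = 0.6100
= -0.3900 * log2(0.3900) - 0.6100 * log2(0.6100)
= -(-0.5298) - (-0.4350)
= 0.9648

0.9648


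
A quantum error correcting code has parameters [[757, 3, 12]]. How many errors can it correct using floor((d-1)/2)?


Code parameters: [[757, 3, 12]], distance d = 12.
Number of correctable errors = floor((d-1)/2)
= floor((12 - 1)/2)
= floor(11/2)
= 5

5


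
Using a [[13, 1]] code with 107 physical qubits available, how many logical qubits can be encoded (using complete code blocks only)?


Each code block uses 13 physical qubits for 1 logical qubit(s).
Number of complete blocks = floor(107 / 13) = 8
Logical qubits = 8 * 1
= 8

8


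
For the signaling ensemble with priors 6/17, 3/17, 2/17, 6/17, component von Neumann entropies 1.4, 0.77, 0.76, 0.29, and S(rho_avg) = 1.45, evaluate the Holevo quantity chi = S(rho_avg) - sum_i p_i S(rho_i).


chi = S(rho) - sum_i p_i * S(rho_i)
Weighted entropy = 6/17 * 1.4 + 3/17 * 0.77 + 2/17 * 0.76 + 6/17 * 0.29
= 0.8218
chi = 1.45 - 0.8218
= 0.6282

0.6282


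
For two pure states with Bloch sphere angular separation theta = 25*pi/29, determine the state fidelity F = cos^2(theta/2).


For states separated by angle theta on Bloch sphere:
F = cos^2(theta/2)
theta = 25*pi/29 = 2.7083
theta/2 = 1.3541
cos(theta/2) = 0.2150
F = 0.0462

0.0462


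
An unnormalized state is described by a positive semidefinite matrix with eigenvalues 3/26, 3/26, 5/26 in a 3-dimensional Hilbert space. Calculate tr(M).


tr(M) = sum of eigenvalues
= 3/26 + 3/26 + 5/26
= 11/26
= 0.4231

0.4231


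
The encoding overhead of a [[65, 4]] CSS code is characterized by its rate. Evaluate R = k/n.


Code rate R = k/n
= 4/65
= 0.0615

0.0615


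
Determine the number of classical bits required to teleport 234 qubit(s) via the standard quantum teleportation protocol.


Quantum teleportation requires 2 classical bits per qubit teleported.
234 qubit(s) -> 2 * 234 = 468 classical bits

468


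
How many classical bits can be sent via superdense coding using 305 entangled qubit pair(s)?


Superdense coding allows 2 classical bits per shared entangled pair.
305 pair(s) -> 2 * 305 = 610 classical bits

610


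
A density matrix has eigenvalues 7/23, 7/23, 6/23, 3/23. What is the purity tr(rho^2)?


tr(rho^2) = sum of eigenvalues squared
= (7/23)^2 + (7/23)^2 + (6/23)^2 + (3/23)^2
= (49 + 49 + 36 + 9) / 529
= 143/529
= 0.2703

0.2703


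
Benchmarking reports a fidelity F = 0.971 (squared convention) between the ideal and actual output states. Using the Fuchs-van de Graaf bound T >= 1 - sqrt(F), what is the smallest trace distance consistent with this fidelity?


Fuchs-van de Graaf (squared-fidelity convention): 1 - sqrt(F) <= T <= sqrt(1 - F).
Lower bound: T >= 1 - sqrt(F)
sqrt(F) = sqrt(0.971) = 0.9854
T >= 1 - 0.9854
T >= 0.0146

0.0146


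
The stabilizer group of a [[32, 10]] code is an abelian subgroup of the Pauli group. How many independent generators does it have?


For an [[n,k]] stabilizer code:
Number of stabilizer generators = n - k
= 32 - 10
= 22

22


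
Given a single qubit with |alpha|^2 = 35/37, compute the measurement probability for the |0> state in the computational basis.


|alpha|^2 = 35/37 = 0.9459
|beta|^2 = 1 - 35/37 = 2/37 = 0.0541
P(|0>) = |alpha|^2 = 0.9459

0.9459


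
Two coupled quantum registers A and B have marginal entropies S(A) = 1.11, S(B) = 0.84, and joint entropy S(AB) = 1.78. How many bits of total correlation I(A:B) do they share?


I(A:B) = S(A) + S(B) - S(AB)
= 1.11 + 0.84 - 1.78
= 0.1700

0.1700


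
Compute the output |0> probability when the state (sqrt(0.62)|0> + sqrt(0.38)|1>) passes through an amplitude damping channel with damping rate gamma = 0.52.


For amplitude damping with parameter gamma on state sqrt(a)|0> + sqrt(b)|1>:
alpha^2 = 0.62, beta^2 = 0.38
P(|0>) = alpha^2 + gamma * beta^2
= 0.62 + 0.52 * 0.38
= 0.62 + 0.1976
= 0.8176

0.8176


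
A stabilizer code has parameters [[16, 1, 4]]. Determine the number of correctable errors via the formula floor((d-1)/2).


Code parameters: [[16, 1, 4]], distance d = 4.
Number of correctable errors = floor((d-1)/2)
= floor((4 - 1)/2)
= floor(3/2)
= 1

1


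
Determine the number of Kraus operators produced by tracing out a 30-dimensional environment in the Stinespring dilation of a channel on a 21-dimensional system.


Tracing out the environment in an orthonormal basis {|i>_E} gives Kraus operators K_i = <i|_E U |0>_E.
Number of Kraus operators = dim(H_env) = d_env
= 30

30


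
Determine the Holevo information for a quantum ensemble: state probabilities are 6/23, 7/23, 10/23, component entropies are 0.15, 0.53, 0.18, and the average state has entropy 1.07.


chi = S(rho) - sum_i p_i * S(rho_i)
Weighted entropy = 6/23 * 0.15 + 7/23 * 0.53 + 10/23 * 0.18
= 0.2787
chi = 1.07 - 0.2787
= 0.7913

0.7913


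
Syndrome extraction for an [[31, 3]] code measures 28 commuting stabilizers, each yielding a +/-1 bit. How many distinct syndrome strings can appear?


Each stabilizer generator gives a binary (+1 or -1) measurement outcome.
With 28 independent generators:
Total syndromes = 2^28
= 268435456

268435456


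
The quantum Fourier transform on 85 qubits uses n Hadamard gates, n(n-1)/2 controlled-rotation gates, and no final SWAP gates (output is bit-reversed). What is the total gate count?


Hadamard gates: 85
Controlled rotations: n*(n-1)/2 = 85*84/2 = 3570
SWAP gates: 0 (omitted)
Total = 85 + 3570
= 3655

3655


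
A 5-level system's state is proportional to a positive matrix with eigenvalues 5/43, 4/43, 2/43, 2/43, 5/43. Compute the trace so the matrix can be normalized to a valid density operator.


tr(M) = sum of eigenvalues
= 5/43 + 4/43 + 2/43 + 2/43 + 5/43
= 18/43
= 0.4186

0.4186


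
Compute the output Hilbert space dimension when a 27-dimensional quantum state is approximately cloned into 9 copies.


Output space = H^(tensor 9) where dim(H) = 27
dim = 27^9
= 729 (after 2 factors)
= 19683 (after 3 factors)
= 531441 (after 4 factors)
= 14348907 (after 5 factors)
= 387420489 (after 6 factors)
= 10460353203 (after 7 factors)
= 282429536481 (after 8 factors)
= 7625597484987 (after 9 factors)
= 7625597484987

7625597484987


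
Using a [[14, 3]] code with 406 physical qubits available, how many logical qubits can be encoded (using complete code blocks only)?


Each code block uses 14 physical qubits for 3 logical qubit(s).
Number of complete blocks = floor(406 / 14) = 29
Logical qubits = 29 * 3
= 87

87


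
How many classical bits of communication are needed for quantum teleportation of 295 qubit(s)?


Quantum teleportation requires 2 classical bits per qubit teleported.
295 qubit(s) -> 2 * 295 = 590 classical bits

590


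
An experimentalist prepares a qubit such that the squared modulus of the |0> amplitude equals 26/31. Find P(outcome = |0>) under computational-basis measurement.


|alpha|^2 = 26/31 = 0.8387
|beta|^2 = 1 - 26/31 = 5/31 = 0.1613
P(|0>) = |alpha|^2 = 0.8387

0.8387


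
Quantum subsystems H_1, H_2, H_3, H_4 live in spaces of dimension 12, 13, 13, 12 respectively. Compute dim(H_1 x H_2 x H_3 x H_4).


dim(H_1 x H_2 x H_3 x H_4) = 12 * 13 * 13 * 12
= 156 * 13 * 12
= 2028 * 12
= 24336

24336


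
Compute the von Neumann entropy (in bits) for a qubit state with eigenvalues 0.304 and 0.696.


S = -p*log2(p) - (1-p)*log2(1-p)
p = 0.3040, 1-p = 0.6960
= -0.3040 * log2(0.3040) - 0.6960 * log2(0.6960)
= -(-0.5222) - (-0.3639)
= 0.8861

0.8861


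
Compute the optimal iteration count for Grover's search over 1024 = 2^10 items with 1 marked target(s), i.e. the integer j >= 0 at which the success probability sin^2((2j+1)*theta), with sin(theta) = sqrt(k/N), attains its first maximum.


After j Grover iterations the success probability is P(j) = sin^2((2j+1)*theta), where sin(theta) = sqrt(k/N).
N = 2^10 = 1024, k = 1
sin(theta) = sqrt(k/N) = 0.03125
theta = arcsin(sqrt(k/N)) = 0.0312550885 rad
P(j) reaches its first maximum when (2j+1)*theta is as close as possible to pi/2, i.e. j = round(pi/(4*theta) - 1/2).
pi/(4*theta) - 1/2 = 24.6286
(For comparison, the common estimate pi/4 * sqrt(N/k) = 25.1327; the exact maximiser is used here.)
Optimal iterations = 25

25


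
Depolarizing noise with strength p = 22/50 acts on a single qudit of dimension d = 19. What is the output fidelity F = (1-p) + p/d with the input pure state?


F = (1-p) + p/d
= (1 - 0.4400) + 0.4400/19
= 0.5600 + 0.0232
= 0.5832

0.5832


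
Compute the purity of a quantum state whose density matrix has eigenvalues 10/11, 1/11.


tr(rho^2) = sum of eigenvalues squared
= (10/11)^2 + (1/11)^2
= (100 + 1) / 121
= 101/121
= 0.8347

0.8347


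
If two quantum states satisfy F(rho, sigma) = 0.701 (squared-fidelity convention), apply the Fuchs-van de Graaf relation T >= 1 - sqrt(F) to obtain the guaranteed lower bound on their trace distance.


Fuchs-van de Graaf (squared-fidelity convention): 1 - sqrt(F) <= T <= sqrt(1 - F).
Lower bound: T >= 1 - sqrt(F)
sqrt(F) = sqrt(0.701) = 0.8373
T >= 1 - 0.8373
T >= 0.1627

0.1627


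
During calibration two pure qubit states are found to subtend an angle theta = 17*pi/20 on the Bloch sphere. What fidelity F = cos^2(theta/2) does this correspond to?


For states separated by angle theta on Bloch sphere:
F = cos^2(theta/2)
theta = 17*pi/20 = 2.6704
theta/2 = 1.3352
cos(theta/2) = 0.2334
F = 0.0545

0.0545


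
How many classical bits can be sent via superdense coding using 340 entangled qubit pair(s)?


Superdense coding allows 2 classical bits per shared entangled pair.
340 pair(s) -> 2 * 340 = 680 classical bits

680


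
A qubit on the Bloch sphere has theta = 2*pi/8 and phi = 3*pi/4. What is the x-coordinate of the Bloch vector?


theta = 0.7854, phi = 2.3562
r_x = sin(theta)*cos(phi) = 0.7071 * -0.7071
r_x = -0.5000

-0.5000


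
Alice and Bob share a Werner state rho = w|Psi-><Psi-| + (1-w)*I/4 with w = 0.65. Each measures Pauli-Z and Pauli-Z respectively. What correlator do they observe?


|Psi-> = (|01> - |10>)/sqrt(2)
For the pure Bell state, <Z_A Z_B> = -1 (Bell-state Pauli correlator).
The maximally-mixed part I/4 has tr(I/4 * P tensor P) = 0 for any traceless Pauli P.
So <Z_A Z_B>_rho = w * (-1) + (1 - w) * 0
= 0.65 * (-1)
= -0.6500

-0.6500


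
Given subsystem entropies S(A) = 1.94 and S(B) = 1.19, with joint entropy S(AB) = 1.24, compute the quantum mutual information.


I(A:B) = S(A) + S(B) - S(AB)
= 1.94 + 1.19 - 1.24
= 1.8900

1.8900


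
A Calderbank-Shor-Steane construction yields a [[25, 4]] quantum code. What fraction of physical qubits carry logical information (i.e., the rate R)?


Code rate R = k/n
= 4/25
= 0.1600

0.1600


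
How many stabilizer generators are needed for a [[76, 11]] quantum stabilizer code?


For an [[n,k]] stabilizer code:
Number of stabilizer generators = n - k
= 76 - 11
= 65

65


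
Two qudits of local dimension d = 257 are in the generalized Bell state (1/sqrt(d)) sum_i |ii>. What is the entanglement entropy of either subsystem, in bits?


For a maximally entangled state in d x d:
S = log2(d) = log2(257)
= 8.0056

8.0056


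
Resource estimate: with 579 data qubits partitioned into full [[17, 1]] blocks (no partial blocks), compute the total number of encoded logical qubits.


Each code block uses 17 physical qubits for 1 logical qubit(s).
Number of complete blocks = floor(579 / 17) = 34
Logical qubits = 34 * 1
= 34

34


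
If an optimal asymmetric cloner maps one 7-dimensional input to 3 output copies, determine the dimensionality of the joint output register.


Output space = H^(tensor 3) where dim(H) = 7
dim = 7^3
= 49 (after 2 factors)
= 343 (after 3 factors)
= 343

343


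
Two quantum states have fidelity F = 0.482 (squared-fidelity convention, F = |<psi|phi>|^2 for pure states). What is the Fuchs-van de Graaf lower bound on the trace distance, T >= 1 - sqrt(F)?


Fuchs-van de Graaf (squared-fidelity convention): 1 - sqrt(F) <= T <= sqrt(1 - F).
Lower bound: T >= 1 - sqrt(F)
sqrt(F) = sqrt(0.482) = 0.6943
T >= 1 - 0.6943
T >= 0.3057

0.3057


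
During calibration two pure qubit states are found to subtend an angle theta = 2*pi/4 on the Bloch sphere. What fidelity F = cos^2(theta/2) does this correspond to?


For states separated by angle theta on Bloch sphere:
F = cos^2(theta/2)
theta = 2*pi/4 = 1.5708
theta/2 = 0.7854
cos(theta/2) = 0.7071
F = 0.5000

0.5000


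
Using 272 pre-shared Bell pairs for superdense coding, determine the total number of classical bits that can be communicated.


Superdense coding allows 2 classical bits per shared entangled pair.
272 pair(s) -> 2 * 272 = 544 classical bits

544


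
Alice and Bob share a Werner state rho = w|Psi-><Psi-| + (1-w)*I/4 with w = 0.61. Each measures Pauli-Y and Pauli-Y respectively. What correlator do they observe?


|Psi-> = (|01> - |10>)/sqrt(2)
For the pure Bell state, <Y_A Y_B> = -1 (Bell-state Pauli correlator).
The maximally-mixed part I/4 has tr(I/4 * P tensor P) = 0 for any traceless Pauli P.
So <Y_A Y_B>_rho = w * (-1) + (1 - w) * 0
= 0.61 * (-1)
= -0.6100

-0.6100


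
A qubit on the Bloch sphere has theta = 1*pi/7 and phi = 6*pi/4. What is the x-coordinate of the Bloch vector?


theta = 0.4488, phi = 4.7124
r_x = sin(theta)*cos(phi) = 0.4339 * 0.0000
r_x = 0.0000

0.0000


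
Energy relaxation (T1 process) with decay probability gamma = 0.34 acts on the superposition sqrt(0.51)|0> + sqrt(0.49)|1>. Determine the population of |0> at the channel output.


For amplitude damping with parameter gamma on state sqrt(a)|0> + sqrt(b)|1>:
alpha^2 = 0.51, beta^2 = 0.49
P(|0>) = alpha^2 + gamma * beta^2
= 0.51 + 0.34 * 0.49
= 0.51 + 0.1666
= 0.6766

0.6766


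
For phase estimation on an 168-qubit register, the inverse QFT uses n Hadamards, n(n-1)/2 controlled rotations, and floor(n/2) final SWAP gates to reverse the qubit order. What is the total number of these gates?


Hadamard gates: 168
Controlled rotations: n*(n-1)/2 = 168*167/2 = 14028
SWAP gates: floor(n/2) = floor(168/2) = 84
Total = 168 + 14028 + 84
= 14280

14280


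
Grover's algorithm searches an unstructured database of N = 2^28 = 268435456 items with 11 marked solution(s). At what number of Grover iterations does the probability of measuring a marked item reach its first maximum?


After j Grover iterations the success probability is P(j) = sin^2((2j+1)*theta), where sin(theta) = sqrt(k/N).
N = 2^28 = 268435456, k = 11
sin(theta) = sqrt(k/N) = 0.0002024307123
theta = arcsin(sqrt(k/N)) = 0.0002024307137 rad
P(j) reaches its first maximum when (2j+1)*theta is as close as possible to pi/2, i.e. j = round(pi/(4*theta) - 1/2).
pi/(4*theta) - 1/2 = 3879.3370
(For comparison, the common estimate pi/4 * sqrt(N/k) = 3879.8370; the exact maximiser is used here.)
Optimal iterations = 3879

3879


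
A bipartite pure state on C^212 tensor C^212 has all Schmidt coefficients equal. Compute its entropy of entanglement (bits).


For a maximally entangled state in d x d:
S = log2(d) = log2(212)
= 7.7279

7.7279
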